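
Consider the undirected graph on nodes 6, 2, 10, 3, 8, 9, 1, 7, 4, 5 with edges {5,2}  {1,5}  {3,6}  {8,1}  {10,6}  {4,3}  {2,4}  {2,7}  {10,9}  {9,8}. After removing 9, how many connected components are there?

With 9 gone, the remaining components are: {1, 2, 3, 4, 5, 6, 7, 8, 10}.
That is 1 component.

1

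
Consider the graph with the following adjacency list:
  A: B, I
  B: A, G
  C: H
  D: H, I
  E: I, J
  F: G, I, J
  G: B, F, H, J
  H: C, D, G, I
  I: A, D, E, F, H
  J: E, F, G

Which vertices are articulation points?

H

Removing H increases the component count from 1 to 2, so H is a cut vertex.
By contrast removing A leaves 1 component; it is not a cut vertex. No other vertex is a cut vertex either.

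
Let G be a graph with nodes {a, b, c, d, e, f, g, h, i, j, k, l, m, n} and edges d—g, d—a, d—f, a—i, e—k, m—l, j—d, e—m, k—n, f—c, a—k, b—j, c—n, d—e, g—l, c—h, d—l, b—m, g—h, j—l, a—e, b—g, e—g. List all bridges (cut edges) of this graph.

The edges on the cycle d-f-c-h-g-e-d are not bridges since each lies on that cycle.
But removing a—i disconnects a from i — this is a bridge.

a-i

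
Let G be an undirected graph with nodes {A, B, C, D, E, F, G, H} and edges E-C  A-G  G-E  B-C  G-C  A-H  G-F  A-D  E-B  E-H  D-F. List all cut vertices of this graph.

Removing A, for instance, still leaves 1 component. No single vertex removal increases the component count — the graph has no articulation points.

none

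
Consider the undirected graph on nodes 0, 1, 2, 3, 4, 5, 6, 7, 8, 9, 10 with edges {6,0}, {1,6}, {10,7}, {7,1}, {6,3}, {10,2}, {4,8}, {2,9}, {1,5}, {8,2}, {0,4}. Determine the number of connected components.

1

Starting from 0 we can reach 0, 1, 2, 3, 4, 5, 6, 7, 8, 9, 10. That is one component of size 11.
Total: 1 component.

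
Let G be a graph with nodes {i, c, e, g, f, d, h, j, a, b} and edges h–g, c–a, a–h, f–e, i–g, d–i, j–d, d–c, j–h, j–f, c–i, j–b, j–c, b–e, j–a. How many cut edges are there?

The edges on the cycle j-d-i-g-h-j are not bridges since each lies on that cycle.
Every edge lies on some cycle, so there are no bridges.

0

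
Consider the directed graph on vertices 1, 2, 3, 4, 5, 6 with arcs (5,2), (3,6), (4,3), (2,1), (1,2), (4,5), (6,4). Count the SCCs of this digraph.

{3, 4, 6} are all mutually reachable — one SCC of size 3.
{1, 2} are all mutually reachable — one SCC of size 2.
{5} is an SCC by itself.
That gives 3 strongly connected components.

3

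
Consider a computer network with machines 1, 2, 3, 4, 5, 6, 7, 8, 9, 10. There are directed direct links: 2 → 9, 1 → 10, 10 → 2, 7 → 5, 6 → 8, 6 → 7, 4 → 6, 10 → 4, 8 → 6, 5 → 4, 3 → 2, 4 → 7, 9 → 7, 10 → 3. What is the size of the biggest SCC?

{4, 5, 6, 7, 8} are all mutually reachable — one SCC of size 5.
{1} is an SCC by itself.
{3} is an SCC by itself.
{9} is an SCC by itself.
{10} is an SCC by itself.
(and 1 more singleton SCC)
The largest has 5 vertices.

5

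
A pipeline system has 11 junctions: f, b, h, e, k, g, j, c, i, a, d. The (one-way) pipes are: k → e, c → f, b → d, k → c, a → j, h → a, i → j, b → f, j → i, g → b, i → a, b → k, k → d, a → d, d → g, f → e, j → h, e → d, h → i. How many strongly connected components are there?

{b, c, d, e, f, g, k} are all mutually reachable — one SCC of size 7.
{a, h, i, j} are all mutually reachable — one SCC of size 4.
That gives 2 strongly connected components.

2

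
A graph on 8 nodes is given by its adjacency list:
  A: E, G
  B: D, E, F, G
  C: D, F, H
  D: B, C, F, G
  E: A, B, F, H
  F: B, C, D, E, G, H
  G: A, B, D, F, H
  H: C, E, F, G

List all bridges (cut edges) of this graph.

The edges on the cycle F-B-D-C-F are not bridges since each lies on that cycle.
Every edge lies on some cycle, so there are no bridges.

none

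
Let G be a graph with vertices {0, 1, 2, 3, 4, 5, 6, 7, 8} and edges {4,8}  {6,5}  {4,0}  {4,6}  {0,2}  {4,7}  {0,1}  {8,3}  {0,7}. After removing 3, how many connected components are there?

1

With 3 gone, the remaining components are: {0, 1, 2, 4, 5, 6, 7, 8}.
That is 1 component.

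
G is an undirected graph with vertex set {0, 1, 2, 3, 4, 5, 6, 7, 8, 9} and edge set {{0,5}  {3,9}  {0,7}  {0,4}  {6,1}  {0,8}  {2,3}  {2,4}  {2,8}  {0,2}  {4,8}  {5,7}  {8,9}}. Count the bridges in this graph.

1

The edges on the cycle 0-5-7-0 are not bridges since each lies on that cycle.
But removing 6—1 disconnects 6 from 1 — this is a bridge.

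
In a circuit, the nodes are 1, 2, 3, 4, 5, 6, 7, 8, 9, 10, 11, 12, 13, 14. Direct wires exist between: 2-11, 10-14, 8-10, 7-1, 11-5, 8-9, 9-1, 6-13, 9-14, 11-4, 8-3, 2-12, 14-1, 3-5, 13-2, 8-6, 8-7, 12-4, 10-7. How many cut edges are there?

The edges on the cycle 2-12-4-11-2 are not bridges since each lies on that cycle.
Every edge lies on some cycle, so there are no bridges.

0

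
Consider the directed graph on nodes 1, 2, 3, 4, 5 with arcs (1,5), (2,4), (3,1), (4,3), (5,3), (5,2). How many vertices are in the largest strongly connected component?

{1, 2, 3, 4, 5} are all mutually reachable — one SCC of size 5.
The largest has 5 vertices.

5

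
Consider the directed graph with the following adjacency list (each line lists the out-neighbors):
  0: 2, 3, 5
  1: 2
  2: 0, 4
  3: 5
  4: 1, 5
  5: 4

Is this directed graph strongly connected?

Yes

From 0 we can reach every vertex (0, 1, 2, 3, 4, 5), and every vertex can reach 0 (0, 1, 2, 3, 4, 5). So the whole graph is one strongly connected component.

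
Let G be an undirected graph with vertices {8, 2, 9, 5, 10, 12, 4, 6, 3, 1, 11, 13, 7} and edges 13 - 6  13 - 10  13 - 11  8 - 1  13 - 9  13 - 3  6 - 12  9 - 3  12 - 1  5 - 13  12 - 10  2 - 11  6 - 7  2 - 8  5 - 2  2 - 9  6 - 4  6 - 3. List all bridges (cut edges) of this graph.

4-6, 6-7

The edges on the cycle 5-13-6-12-1-8-2-5 are not bridges since each lies on that cycle.
But removing 4 - 6 disconnects 4 from 6; removing 7 - 6 disconnects 7 from 6 — these are bridges.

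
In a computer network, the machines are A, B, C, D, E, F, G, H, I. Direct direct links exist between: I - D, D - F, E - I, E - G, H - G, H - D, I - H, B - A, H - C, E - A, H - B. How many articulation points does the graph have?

Removing D increases the component count from 1 to 2, so D is a cut vertex.
Removing H increases the component count from 1 to 2, so H is a cut vertex.
By contrast removing E leaves 1 component; it is not a cut vertex. No other vertex is a cut vertex either.

2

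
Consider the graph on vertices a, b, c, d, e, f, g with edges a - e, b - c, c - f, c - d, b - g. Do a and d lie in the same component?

The component containing a is {a, e}, and d is not in it.

No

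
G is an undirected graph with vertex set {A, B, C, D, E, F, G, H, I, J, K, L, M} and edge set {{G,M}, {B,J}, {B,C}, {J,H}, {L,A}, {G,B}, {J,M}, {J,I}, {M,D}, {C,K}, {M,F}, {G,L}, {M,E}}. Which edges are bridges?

A-L, B-C, C-K, D-M, E-M, F-M, G-L, H-J, I-J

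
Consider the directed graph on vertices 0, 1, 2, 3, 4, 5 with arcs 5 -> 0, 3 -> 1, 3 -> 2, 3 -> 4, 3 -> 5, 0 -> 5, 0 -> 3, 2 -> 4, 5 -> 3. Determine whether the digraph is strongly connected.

No

There is no directed path from 4 to 5, so the graph is not strongly connected.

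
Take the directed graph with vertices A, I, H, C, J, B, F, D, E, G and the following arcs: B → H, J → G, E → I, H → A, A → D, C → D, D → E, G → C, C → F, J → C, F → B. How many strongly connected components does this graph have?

10

{J} is an SCC by itself.
{G} is an SCC by itself.
{C} is an SCC by itself.
{I} is an SCC by itself.
{A} is an SCC by itself.
(and 5 more singleton SCCs)
That gives 10 strongly connected components.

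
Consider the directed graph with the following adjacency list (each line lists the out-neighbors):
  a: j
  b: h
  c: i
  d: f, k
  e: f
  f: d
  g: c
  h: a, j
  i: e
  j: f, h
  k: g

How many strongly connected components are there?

{c, d, e, f, g, i, k} are all mutually reachable — one SCC of size 7.
{a, h, j} are all mutually reachable — one SCC of size 3.
{b} is an SCC by itself.
That gives 3 strongly connected components.

3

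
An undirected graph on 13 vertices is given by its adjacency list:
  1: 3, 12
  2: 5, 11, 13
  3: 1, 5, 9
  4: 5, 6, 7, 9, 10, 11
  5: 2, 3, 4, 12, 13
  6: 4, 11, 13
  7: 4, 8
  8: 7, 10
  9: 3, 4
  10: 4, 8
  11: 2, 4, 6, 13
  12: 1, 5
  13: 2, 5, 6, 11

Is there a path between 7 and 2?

From 7 we can reach 1, 2, 3, 4, 5, 6, 7, 8, 9, 10, 11, 12, 13, which includes 2.

Yes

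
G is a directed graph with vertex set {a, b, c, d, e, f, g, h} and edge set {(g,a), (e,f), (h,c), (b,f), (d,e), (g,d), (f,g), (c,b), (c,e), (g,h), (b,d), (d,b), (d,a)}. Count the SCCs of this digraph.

{b, c, d, e, f, g, h} are all mutually reachable — one SCC of size 7.
{a} is an SCC by itself.
That gives 2 strongly connected components.

2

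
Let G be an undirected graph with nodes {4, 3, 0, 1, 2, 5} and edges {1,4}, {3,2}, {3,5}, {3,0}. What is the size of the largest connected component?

4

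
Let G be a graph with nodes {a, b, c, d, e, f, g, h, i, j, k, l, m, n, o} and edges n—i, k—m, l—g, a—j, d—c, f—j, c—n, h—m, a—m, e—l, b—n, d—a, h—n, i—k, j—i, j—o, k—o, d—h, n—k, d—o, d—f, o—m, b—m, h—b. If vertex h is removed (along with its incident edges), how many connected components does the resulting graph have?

2

With h gone, the remaining components are: {e, g, l}; {a, b, c, d, f, i, j, k, m, n, o}.
That is 2 components.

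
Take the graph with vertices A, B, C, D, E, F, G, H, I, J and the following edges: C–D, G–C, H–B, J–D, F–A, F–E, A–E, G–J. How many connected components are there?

I is isolated — a component by itself.
Starting from B we can reach B, H. That is one component of size 2.
Starting from A we can reach A, E, F. That is one component of size 3.
Starting from C we can reach C, D, G, J. That is one component of size 4.
Total: 4 components.

4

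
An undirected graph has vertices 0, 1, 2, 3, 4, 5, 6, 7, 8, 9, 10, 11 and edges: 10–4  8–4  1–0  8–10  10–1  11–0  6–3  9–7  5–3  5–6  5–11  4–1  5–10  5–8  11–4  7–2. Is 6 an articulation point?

No

Deleting 6 leaves 2 components (was 2), so 6 is not a cut vertex.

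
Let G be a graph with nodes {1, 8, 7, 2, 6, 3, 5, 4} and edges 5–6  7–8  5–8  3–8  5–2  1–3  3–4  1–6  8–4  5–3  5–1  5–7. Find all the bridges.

2-5

The edges on the cycle 5-7-8-5 are not bridges since each lies on that cycle.
But removing 2–5 disconnects 2 from 5 — this is a bridge.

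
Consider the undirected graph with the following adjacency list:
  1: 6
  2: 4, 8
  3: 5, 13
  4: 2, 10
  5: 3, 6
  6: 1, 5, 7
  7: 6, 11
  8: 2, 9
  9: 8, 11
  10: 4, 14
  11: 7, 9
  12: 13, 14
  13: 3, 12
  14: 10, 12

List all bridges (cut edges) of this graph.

The edges on the cycle 8-9-11-7-6-5-3-13-12-14-10-4-2-8 are not bridges since each lies on that cycle.
But removing 6-1 disconnects 6 from 1 — this is a bridge.

1-6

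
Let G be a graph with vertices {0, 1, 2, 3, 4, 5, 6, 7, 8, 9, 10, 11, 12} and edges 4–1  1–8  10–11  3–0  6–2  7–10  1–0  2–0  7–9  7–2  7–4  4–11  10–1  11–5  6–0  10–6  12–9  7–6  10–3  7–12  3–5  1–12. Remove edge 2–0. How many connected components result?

1

2 and 0 are still connected via 2-6-0, so the component count stays at 1.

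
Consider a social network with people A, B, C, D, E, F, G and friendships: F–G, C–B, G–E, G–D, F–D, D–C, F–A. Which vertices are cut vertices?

Removing C increases the component count from 1 to 2, so C is a cut vertex.
Removing D increases the component count from 1 to 2, so D is a cut vertex.
Removing F increases the component count from 1 to 2, so F is a cut vertex.
Likewise G is a cut vertex.
By contrast removing E leaves 1 component; it is not a cut vertex. No other vertex is a cut vertex either.

C, D, F, G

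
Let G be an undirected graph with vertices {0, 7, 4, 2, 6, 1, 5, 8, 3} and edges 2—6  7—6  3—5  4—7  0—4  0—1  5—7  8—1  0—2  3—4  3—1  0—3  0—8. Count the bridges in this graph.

The edges on the cycle 0-3-5-7-4-0 are not bridges since each lies on that cycle.
Every edge lies on some cycle, so there are no bridges.

0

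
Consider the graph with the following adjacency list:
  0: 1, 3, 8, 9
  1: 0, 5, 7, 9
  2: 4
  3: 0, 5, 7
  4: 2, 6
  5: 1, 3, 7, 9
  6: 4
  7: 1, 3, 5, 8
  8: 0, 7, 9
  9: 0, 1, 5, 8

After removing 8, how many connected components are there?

With 8 gone, the remaining components are: {2, 4, 6}; {0, 1, 3, 5, 7, 9}.
That is 2 components.

2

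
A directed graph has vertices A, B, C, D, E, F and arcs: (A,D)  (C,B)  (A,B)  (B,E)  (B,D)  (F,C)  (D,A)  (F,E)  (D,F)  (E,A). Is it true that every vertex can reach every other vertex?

Yes

From D we can reach every vertex (A, B, C, D, E, F), and every vertex can reach D (A, B, C, D, E, F). So the whole graph is one strongly connected component.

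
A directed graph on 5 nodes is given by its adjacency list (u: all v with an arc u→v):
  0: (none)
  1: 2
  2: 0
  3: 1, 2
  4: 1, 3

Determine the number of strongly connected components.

5

{4} is an SCC by itself.
{3} is an SCC by itself.
{1} is an SCC by itself.
{2} is an SCC by itself.
{0} is an SCC by itself.
That gives 5 strongly connected components.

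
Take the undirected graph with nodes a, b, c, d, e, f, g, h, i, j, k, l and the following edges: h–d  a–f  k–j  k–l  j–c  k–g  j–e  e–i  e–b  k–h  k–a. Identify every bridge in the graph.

removing l–k disconnects l from k; removing g–k disconnects g from k; removing h–k disconnects h from k; removing i–e disconnects i from e — these are bridges.
In total 11 edges are bridges.

a-f, a-k, b-e, c-j, d-h, e-i, e-j, g-k, h-k, j-k, k-l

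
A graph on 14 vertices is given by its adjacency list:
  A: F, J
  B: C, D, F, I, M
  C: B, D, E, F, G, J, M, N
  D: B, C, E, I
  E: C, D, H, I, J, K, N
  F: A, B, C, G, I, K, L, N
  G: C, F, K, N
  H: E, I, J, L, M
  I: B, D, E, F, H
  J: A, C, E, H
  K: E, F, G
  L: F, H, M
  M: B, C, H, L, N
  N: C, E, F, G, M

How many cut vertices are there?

Removing M, for instance, still leaves 1 component. No single vertex removal increases the component count — the graph has no articulation points.

0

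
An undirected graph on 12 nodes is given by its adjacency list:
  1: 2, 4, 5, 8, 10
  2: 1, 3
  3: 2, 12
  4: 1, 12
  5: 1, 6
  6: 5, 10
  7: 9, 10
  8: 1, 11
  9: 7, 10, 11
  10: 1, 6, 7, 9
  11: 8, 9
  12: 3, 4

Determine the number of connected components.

Starting from 1 we can reach 1, 2, 3, 4, 5, 6, 7, 8, 9, 10, 11, 12. That is one component of size 12.
Total: 1 component.

1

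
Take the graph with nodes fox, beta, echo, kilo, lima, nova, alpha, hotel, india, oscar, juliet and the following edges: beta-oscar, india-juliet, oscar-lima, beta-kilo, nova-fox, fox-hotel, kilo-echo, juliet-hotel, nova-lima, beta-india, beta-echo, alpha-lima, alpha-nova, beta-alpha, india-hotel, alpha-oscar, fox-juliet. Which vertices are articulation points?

beta

Removing beta increases the component count from 1 to 2, so beta is a cut vertex.
By contrast removing kilo leaves 1 component; it is not a cut vertex. No other vertex is a cut vertex either.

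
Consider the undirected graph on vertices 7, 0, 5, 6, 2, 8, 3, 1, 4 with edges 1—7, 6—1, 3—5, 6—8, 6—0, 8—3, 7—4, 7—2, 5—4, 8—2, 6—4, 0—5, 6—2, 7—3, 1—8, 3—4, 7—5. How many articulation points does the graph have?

0

Removing 8, for instance, still leaves 1 component. No single vertex removal increases the component count — the graph has no articulation points.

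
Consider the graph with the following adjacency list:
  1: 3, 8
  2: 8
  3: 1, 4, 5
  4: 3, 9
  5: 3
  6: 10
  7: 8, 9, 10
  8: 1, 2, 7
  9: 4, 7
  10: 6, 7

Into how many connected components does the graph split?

1

Starting from 1 we can reach 1, 2, 3, 4, 5, 6, 7, 8, 9, 10. That is one component of size 10.
Total: 1 component.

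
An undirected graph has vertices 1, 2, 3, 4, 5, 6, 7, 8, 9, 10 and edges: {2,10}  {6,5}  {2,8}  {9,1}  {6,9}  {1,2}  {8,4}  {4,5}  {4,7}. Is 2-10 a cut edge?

Yes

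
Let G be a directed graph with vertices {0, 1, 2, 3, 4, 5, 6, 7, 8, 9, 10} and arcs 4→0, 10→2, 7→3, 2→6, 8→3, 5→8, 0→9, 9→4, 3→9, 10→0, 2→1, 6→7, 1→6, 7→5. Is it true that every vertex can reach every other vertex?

No

There is no directed path from 3 to 8, so the graph is not strongly connected.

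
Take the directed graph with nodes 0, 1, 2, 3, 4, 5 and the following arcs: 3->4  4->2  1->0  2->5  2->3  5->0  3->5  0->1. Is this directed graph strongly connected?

There is no directed path from 0 to 4, so the graph is not strongly connected.

No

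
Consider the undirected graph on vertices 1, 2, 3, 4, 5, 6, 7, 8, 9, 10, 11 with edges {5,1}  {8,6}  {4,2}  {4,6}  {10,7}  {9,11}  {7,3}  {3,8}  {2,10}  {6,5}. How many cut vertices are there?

Removing 5 increases the component count from 2 to 3, so 5 is a cut vertex.
Removing 6 increases the component count from 2 to 3, so 6 is a cut vertex.
By contrast removing 7 leaves 2 components; it is not a cut vertex. No other vertex is a cut vertex either.

2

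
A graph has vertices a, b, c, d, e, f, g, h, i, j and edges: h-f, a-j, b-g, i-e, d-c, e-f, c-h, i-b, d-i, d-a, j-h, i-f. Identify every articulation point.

Removing b increases the component count from 1 to 2, so b is a cut vertex.
Removing i increases the component count from 1 to 2, so i is a cut vertex.
By contrast removing c leaves 1 component; it is not a cut vertex. No other vertex is a cut vertex either.

b, i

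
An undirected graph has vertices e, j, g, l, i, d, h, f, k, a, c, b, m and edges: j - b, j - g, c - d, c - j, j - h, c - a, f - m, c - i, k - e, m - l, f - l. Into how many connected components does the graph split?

3

Starting from e we can reach e, k. That is one component of size 2.
Starting from f we can reach f, l, m. That is one component of size 3.
Starting from a we can reach a, b, c, d, g, h, i, j. That is one component of size 8.
Total: 3 components.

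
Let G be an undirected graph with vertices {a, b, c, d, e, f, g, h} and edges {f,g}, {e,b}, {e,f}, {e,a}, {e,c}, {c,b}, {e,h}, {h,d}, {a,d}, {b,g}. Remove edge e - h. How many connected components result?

e and h are still connected via e-a-d-h, so the component count stays at 1.

1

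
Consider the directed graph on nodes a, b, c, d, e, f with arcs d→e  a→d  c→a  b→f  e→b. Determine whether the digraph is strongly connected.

No

There is no directed path from f to d, so the graph is not strongly connected.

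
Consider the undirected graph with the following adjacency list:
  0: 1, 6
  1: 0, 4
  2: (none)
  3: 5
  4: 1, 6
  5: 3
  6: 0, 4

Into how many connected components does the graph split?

2 is isolated — a component by itself.
Starting from 3 we can reach 3, 5. That is one component of size 2.
Starting from 0 we can reach 0, 1, 4, 6. That is one component of size 4.
Total: 3 components.

3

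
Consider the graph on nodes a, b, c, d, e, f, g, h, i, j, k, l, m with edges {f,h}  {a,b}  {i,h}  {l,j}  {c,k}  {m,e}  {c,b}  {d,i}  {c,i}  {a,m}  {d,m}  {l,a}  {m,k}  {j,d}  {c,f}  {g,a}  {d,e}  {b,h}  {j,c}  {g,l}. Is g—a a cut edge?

After removing g—a, the path g-l-a still connects them, so the edge is not a bridge.

No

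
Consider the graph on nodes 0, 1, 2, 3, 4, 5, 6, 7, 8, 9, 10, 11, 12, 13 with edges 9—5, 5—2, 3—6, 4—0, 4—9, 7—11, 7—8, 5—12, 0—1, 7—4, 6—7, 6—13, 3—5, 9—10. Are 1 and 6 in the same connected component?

Yes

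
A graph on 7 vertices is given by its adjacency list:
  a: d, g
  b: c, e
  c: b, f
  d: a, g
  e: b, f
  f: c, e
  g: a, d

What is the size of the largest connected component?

4

Starting from a we can reach a, d, g. That is one component of size 3.
Starting from b we can reach b, c, e, f. That is one component of size 4.
The largest has 4 vertices.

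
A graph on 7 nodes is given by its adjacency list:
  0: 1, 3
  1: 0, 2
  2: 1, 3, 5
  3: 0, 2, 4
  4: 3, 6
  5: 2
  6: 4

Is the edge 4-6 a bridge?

Yes

Removing 4-6 leaves no path between 4 and 6: the component count goes from 1 to 2. So it is a bridge.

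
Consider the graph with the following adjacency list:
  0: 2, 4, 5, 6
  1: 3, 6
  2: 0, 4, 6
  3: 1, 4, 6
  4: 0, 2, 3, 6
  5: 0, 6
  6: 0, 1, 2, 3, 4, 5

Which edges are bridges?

The edges on the cycle 0-4-2-0 are not bridges since each lies on that cycle.
Every edge lies on some cycle, so there are no bridges.

none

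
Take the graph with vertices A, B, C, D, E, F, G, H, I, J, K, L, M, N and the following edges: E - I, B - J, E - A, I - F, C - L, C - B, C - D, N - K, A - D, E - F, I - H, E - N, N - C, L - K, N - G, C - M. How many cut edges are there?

5

The edges on the cycle N-C-L-K-N are not bridges since each lies on that cycle.
But removing I - H disconnects I from H; removing B - J disconnects B from J; removing B - C disconnects B from C; removing G - N disconnects G from N — these are bridges.
In total 5 edges are bridges.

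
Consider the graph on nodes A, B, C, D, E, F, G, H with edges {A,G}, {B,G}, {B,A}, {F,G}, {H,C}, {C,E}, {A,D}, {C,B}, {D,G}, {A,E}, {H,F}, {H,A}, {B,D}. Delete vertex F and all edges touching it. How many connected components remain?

1

With F gone, the remaining components are: {A, B, C, D, E, G, H}.
That is 1 component.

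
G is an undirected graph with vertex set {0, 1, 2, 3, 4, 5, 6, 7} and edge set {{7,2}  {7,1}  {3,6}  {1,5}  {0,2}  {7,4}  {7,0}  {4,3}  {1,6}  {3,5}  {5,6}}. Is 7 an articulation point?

Deleting 7 raises the number of components from 1 to 2, so 7 is a cut vertex.

Yes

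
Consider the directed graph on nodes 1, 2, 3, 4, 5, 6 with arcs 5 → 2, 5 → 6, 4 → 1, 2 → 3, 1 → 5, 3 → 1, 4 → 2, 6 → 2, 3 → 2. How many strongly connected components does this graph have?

2

{1, 2, 3, 5, 6} are all mutually reachable — one SCC of size 5.
{4} is an SCC by itself.
That gives 2 strongly connected components.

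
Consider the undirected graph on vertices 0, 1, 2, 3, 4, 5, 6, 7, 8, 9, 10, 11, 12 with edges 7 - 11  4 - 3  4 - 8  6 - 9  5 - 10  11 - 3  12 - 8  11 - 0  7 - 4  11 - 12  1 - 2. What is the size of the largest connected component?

Starting from 6 we can reach 6, 9. That is one component of size 2.
Starting from 1 we can reach 1, 2. That is one component of size 2.
Starting from 5 we can reach 5, 10. That is one component of size 2.
Starting from 0 we can reach 0, 3, 4, 7, 8, 11, 12. That is one component of size 7.
The largest has 7 vertices.

7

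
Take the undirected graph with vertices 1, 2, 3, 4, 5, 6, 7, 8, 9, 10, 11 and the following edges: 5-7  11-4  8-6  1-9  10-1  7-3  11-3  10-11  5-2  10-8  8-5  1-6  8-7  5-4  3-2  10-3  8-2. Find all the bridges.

The edges on the cycle 10-1-6-8-10 are not bridges since each lies on that cycle.
But removing 9-1 disconnects 9 from 1 — this is a bridge.

1-9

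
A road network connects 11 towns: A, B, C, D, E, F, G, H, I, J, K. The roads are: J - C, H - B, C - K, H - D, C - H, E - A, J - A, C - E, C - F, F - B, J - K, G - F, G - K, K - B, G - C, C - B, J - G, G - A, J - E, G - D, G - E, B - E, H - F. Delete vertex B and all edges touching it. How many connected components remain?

With B gone, the remaining components are: {I}; {A, C, D, E, F, G, H, J, K}.
That is 2 components.

2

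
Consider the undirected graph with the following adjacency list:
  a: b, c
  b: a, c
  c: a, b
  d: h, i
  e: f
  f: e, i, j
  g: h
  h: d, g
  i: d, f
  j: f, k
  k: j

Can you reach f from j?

From j we can reach d, e, f, g, h, i, j, k, which includes f.

Yes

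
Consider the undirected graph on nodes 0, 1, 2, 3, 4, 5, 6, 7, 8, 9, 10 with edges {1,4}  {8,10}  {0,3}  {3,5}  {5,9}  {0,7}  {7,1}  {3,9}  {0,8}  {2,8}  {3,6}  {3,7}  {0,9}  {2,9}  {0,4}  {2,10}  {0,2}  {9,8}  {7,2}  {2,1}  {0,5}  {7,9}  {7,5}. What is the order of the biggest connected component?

11

Starting from 0 we can reach 0, 1, 2, 3, 4, 5, 6, 7, 8, 9, 10. That is one component of size 11.
The largest has 11 vertices.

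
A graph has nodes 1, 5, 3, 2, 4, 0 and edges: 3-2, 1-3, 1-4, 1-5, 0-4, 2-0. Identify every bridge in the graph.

1-5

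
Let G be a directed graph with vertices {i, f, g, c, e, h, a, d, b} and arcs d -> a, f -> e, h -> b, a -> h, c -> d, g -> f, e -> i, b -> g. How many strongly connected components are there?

9

{b} is an SCC by itself.
{a} is an SCC by itself.
{g} is an SCC by itself.
{e} is an SCC by itself.
{i} is an SCC by itself.
(and 4 more singleton SCCs)
That gives 9 strongly connected components.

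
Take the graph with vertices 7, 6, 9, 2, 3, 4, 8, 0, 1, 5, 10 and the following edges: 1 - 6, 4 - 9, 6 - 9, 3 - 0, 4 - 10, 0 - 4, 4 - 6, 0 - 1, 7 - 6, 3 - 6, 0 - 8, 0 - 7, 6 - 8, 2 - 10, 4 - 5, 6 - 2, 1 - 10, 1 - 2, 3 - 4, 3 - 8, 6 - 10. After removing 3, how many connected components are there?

1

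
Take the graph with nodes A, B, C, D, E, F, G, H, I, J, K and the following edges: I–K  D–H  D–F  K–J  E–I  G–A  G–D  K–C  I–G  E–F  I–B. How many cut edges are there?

The edges on the cycle E-I-G-D-F-E are not bridges since each lies on that cycle.
But removing I–B disconnects I from B; removing H–D disconnects H from D; removing J–K disconnects J from K; removing G–A disconnects G from A — these are bridges.
In total 6 edges are bridges.

6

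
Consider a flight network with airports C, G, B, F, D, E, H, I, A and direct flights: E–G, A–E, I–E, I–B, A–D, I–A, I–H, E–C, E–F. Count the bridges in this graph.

6

The edges on the cycle I-A-E-I are not bridges since each lies on that cycle.
But removing I–B disconnects I from B; removing E–C disconnects E from C; removing E–F disconnects E from F; removing E–G disconnects E from G — these are bridges.
In total 6 edges are bridges.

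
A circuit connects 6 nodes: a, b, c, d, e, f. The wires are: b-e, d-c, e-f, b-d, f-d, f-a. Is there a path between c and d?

From c we can reach a, b, c, d, e, f, which includes d.

Yes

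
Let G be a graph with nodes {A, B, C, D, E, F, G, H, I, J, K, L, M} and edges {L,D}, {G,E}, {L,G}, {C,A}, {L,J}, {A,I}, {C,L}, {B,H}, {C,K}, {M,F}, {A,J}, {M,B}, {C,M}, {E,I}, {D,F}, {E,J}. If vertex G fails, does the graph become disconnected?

Deleting G leaves 1 component (was 1) (its neighbors E, L remain connected to each other), so G is not a cut vertex.

No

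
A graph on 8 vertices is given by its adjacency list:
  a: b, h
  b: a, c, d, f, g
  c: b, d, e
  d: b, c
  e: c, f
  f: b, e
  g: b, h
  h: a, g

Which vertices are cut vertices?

Removing b increases the component count from 1 to 2, so b is a cut vertex.
By contrast removing a leaves 1 component; it is not a cut vertex. No other vertex is a cut vertex either.

b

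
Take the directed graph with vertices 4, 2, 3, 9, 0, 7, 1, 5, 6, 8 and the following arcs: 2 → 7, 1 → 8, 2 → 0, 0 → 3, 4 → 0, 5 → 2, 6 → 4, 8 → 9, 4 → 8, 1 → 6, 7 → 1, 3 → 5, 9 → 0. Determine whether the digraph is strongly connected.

From 1 we can reach every vertex (0, 1, 2, 3, 4, 5, 6, 7, 8, 9), and every vertex can reach 1 (0, 1, 2, 3, 4, 5, 6, 7, 8, 9). So the whole graph is one strongly connected component.

Yes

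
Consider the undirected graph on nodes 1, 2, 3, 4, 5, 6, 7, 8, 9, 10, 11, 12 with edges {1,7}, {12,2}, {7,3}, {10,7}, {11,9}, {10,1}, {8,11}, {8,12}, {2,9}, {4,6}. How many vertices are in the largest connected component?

5 is isolated — a component by itself.
Starting from 4 we can reach 4, 6. That is one component of size 2.
Starting from 1 we can reach 1, 3, 7, 10. That is one component of size 4.
Starting from 2 we can reach 2, 8, 9, 11, 12. That is one component of size 5.
The largest has 5 vertices.

5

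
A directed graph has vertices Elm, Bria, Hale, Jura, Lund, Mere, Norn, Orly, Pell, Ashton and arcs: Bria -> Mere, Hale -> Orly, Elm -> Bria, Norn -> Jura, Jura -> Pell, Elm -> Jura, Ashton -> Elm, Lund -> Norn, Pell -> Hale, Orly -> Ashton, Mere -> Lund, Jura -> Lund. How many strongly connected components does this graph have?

1

{Elm, Bria, Hale, Jura, Lund, Mere, Norn, Orly, Pell, Ashton} are all mutually reachable — one SCC of size 10.
That gives 1 strongly connected component.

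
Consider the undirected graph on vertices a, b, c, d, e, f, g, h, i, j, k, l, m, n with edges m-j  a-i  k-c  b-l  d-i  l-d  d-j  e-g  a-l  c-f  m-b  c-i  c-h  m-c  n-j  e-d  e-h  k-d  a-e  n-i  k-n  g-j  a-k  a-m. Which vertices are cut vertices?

Removing c increases the component count from 1 to 2, so c is a cut vertex.
By contrast removing g leaves 1 component; it is not a cut vertex. No other vertex is a cut vertex either.

c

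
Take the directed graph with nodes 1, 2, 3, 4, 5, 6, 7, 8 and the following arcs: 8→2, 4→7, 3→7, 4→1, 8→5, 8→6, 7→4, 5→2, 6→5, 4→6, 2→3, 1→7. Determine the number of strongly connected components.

2

{1, 2, 3, 4, 5, 6, 7} are all mutually reachable — one SCC of size 7.
{8} is an SCC by itself.
That gives 2 strongly connected components.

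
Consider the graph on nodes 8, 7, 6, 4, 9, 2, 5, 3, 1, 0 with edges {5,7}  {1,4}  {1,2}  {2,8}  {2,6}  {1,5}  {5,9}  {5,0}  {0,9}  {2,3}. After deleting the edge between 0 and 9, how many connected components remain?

1

0 and 9 are still connected via 0-5-9, so the component count stays at 1.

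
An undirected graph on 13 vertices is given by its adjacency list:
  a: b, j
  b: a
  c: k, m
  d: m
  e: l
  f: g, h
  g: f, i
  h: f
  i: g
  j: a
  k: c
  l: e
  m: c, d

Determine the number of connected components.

4

Starting from e we can reach e, l. That is one component of size 2.
Starting from a we can reach a, b, j. That is one component of size 3.
Starting from c we can reach c, d, k, m. That is one component of size 4.
Starting from f we can reach f, g, h, i. That is one component of size 4.
Total: 4 components.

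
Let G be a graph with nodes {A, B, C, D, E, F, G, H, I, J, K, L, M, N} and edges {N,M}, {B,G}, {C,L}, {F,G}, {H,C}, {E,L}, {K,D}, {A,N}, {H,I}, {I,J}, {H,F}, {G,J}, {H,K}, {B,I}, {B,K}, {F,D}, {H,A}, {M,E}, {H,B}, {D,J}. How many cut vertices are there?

1

Removing H increases the component count from 1 to 2, so H is a cut vertex.
By contrast removing N leaves 1 component; it is not a cut vertex. No other vertex is a cut vertex either.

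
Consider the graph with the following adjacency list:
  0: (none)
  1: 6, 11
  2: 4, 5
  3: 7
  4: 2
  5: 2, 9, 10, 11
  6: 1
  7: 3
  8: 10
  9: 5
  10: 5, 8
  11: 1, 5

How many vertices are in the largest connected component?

0 is isolated — a component by itself.
Starting from 3 we can reach 3, 7. That is one component of size 2.
Starting from 1 we can reach 1, 2, 4, 5, 6, 8, 9, 10, 11. That is one component of size 9.
The largest has 9 vertices.

9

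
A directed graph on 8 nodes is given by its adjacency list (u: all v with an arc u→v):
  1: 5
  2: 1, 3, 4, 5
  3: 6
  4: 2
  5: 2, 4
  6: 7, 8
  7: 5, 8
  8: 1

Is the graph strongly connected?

Yes

From 5 we can reach every vertex (1, 2, 3, 4, 5, 6, 7, 8), and every vertex can reach 5 (1, 2, 3, 4, 5, 6, 7, 8). So the whole graph is one strongly connected component.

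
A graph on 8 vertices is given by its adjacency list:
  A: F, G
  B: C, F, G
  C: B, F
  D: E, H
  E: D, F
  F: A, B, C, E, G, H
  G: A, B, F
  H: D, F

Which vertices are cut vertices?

F

Removing F increases the component count from 1 to 2, so F is a cut vertex.
By contrast removing H leaves 1 component; it is not a cut vertex. No other vertex is a cut vertex either.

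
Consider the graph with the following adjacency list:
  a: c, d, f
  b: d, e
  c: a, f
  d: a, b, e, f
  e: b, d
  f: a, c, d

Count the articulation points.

Removing d increases the component count from 1 to 2, so d is a cut vertex.
By contrast removing b leaves 1 component; it is not a cut vertex. No other vertex is a cut vertex either.

1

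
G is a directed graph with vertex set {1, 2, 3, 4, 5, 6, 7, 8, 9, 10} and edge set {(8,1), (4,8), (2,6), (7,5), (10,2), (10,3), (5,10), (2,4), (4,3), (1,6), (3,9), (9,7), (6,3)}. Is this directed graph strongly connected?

Yes

From 3 we can reach every vertex (1, 2, 3, 4, 5, 6, 7, 8, 9, 10), and every vertex can reach 3 (1, 2, 3, 4, 5, 6, 7, 8, 9, 10). So the whole graph is one strongly connected component.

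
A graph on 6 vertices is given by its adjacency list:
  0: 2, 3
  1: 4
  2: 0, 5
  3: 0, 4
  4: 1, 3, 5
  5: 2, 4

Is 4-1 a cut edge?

Yes

Removing 4-1 leaves no path between 4 and 1: the component count goes from 1 to 2. So it is a bridge.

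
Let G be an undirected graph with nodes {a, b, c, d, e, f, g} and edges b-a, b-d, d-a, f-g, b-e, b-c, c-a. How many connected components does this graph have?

2

Starting from f we can reach f, g. That is one component of size 2.
Starting from a we can reach a, b, c, d, e. That is one component of size 5.
Total: 2 components.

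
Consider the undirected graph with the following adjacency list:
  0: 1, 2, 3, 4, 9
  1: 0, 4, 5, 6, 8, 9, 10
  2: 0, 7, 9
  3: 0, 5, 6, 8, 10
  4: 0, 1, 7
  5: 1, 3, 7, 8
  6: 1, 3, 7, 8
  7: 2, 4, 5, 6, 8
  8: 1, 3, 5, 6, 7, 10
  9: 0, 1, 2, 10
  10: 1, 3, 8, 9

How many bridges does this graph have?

The edges on the cycle 1-8-5-3-10-9-1 are not bridges since each lies on that cycle.
Every edge lies on some cycle, so there are no bridges.

0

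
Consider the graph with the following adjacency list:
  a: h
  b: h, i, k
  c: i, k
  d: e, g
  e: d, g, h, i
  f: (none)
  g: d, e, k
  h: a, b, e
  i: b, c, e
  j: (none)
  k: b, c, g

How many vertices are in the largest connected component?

9

f is isolated — a component by itself.
j is isolated — a component by itself.
Starting from a we can reach a, b, c, d, e, g, h, i, k. That is one component of size 9.
The largest has 9 vertices.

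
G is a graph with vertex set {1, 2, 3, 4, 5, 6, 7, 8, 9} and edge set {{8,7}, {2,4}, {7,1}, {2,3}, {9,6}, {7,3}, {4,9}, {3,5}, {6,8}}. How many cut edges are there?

2

The edges on the cycle 2-4-9-6-8-7-3-2 are not bridges since each lies on that cycle.
But removing 1—7 disconnects 1 from 7; removing 3—5 disconnects 3 from 5 — these are bridges.
That makes 2 bridges.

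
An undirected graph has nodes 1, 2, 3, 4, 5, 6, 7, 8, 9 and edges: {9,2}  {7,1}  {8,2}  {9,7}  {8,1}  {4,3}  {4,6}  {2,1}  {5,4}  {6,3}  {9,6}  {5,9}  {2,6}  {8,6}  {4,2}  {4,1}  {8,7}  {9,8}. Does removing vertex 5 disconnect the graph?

No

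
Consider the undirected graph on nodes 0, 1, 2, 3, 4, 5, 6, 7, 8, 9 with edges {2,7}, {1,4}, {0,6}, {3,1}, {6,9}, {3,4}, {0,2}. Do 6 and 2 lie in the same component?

From 6 we can reach 0, 2, 6, 7, 9, which includes 2.

Yes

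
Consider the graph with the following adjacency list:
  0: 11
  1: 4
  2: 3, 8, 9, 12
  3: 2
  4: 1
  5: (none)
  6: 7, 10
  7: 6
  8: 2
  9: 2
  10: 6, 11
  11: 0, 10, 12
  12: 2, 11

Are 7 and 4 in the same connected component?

The component containing 7 is {0, 2, 3, 6, 7, 8, 9, 10, 11, 12}, and 4 is not in it.

No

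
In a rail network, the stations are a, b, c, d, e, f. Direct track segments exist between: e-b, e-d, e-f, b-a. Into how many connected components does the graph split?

c is isolated — a component by itself.
Starting from a we can reach a, b, d, e, f. That is one component of size 5.
Total: 2 components.

2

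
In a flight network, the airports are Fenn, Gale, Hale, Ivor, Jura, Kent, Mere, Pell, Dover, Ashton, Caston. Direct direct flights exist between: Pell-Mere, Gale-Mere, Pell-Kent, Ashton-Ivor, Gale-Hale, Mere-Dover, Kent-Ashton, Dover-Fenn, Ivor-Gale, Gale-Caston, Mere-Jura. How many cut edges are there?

The edges on the cycle Pell-Kent-Ashton-Ivor-Gale-Mere-Pell are not bridges since each lies on that cycle.
But removing Hale-Gale disconnects Hale from Gale; removing Mere-Dover disconnects Mere from Dover; removing Fenn-Dover disconnects Fenn from Dover; removing Caston-Gale disconnects Caston from Gale — these are bridges.
In total 5 edges are bridges.

5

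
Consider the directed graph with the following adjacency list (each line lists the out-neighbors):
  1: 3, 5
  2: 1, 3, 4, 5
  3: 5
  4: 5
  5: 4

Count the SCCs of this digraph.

4

{4, 5} are all mutually reachable — one SCC of size 2.
{3} is an SCC by itself.
{2} is an SCC by itself.
{1} is an SCC by itself.
That gives 4 strongly connected components.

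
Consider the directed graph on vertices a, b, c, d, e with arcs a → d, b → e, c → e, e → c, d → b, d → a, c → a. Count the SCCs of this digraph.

1

{a, b, c, d, e} are all mutually reachable — one SCC of size 5.
That gives 1 strongly connected component.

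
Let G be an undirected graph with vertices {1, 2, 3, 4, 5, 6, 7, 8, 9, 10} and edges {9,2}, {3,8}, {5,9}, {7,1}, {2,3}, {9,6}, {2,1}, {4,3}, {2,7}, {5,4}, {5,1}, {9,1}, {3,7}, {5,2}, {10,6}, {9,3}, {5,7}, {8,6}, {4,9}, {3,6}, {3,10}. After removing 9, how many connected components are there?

1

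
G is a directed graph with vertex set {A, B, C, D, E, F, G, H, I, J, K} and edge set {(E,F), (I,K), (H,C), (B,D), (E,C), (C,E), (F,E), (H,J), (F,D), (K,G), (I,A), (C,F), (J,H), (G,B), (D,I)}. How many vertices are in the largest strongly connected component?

5

{B, D, G, I, K} are all mutually reachable — one SCC of size 5.
{C, E, F} are all mutually reachable — one SCC of size 3.
{H, J} are all mutually reachable — one SCC of size 2.
{A} is an SCC by itself.
The largest has 5 vertices.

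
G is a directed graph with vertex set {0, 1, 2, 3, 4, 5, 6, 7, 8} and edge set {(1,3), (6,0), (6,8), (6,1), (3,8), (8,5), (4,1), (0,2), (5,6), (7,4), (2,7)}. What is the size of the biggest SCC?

{0, 1, 2, 3, 4, 5, 6, 7, 8} are all mutually reachable — one SCC of size 9.
The largest has 9 vertices.

9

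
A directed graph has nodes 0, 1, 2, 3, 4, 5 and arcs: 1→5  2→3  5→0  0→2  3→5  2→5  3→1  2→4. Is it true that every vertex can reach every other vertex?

No

There is no directed path from 4 to 0, so the graph is not strongly connected.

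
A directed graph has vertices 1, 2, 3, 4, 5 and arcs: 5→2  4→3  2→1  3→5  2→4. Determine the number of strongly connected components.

{2, 3, 4, 5} are all mutually reachable — one SCC of size 4.
{1} is an SCC by itself.
That gives 2 strongly connected components.

2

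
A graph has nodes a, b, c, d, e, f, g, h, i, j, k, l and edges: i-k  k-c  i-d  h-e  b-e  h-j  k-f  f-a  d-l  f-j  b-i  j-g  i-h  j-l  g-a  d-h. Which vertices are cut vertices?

Removing k increases the component count from 1 to 2, so k is a cut vertex.
By contrast removing b leaves 1 component; it is not a cut vertex. No other vertex is a cut vertex either.

k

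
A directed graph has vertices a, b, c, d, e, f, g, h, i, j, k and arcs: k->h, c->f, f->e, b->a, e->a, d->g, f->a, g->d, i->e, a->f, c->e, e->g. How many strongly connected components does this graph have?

8

{a, e, f} are all mutually reachable — one SCC of size 3.
{d, g} are all mutually reachable — one SCC of size 2.
{c} is an SCC by itself.
{j} is an SCC by itself.
{h} is an SCC by itself.
(and 3 more singleton SCCs)
That gives 8 strongly connected components.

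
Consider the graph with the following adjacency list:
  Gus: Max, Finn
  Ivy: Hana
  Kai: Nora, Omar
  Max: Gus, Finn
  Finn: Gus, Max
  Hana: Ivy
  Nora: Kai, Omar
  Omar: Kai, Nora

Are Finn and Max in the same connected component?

Yes

From Finn we can reach Gus, Max, Finn, which includes Max.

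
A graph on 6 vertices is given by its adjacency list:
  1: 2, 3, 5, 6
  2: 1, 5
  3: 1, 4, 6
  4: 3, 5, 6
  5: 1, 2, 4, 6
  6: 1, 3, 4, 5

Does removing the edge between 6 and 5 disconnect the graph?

After removing 6-5, the path 6-4-5 still connects them, so the edge is not a bridge.

No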